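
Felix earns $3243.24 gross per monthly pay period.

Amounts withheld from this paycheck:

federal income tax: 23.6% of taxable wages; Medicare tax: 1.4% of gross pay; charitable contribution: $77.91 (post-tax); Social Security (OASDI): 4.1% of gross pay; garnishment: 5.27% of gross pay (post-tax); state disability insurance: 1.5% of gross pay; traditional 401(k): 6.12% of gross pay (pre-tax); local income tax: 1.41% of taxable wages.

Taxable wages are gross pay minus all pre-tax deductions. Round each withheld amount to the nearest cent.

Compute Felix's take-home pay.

$1807.40

Traditional 401(k): $3243.24 × 0.0612 = $198.49
Taxable wages = $3243.24 − $198.49 = $3044.75
Federal income tax: $3044.75 × 0.236 = $718.56
Local income tax: $3044.75 × 0.0141 = $42.93
Medicare tax: $3243.24 × 0.014 = $45.41
State disability insurance: $3243.24 × 0.015 = $48.65
Social Security (OASDI): $3243.24 × 0.041 = $132.97
Garnishment: $3243.24 × 0.0527 = $170.92
Charitable contribution: $77.91
Total deductions = $198.49 + $718.56 + $42.93 + $45.41 + $48.65 + $132.97 + $170.92 + $77.91 = $1435.84
Net pay = $3243.24 − $1435.84 = $1807.40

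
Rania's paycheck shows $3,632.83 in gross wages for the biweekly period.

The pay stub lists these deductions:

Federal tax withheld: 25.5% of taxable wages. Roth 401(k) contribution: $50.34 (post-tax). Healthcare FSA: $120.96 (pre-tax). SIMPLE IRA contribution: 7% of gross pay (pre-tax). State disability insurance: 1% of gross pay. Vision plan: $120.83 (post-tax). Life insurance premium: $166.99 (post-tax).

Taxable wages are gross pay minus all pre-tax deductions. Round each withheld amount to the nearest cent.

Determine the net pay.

SIMPLE IRA contribution: $3,632.83 × 0.07 = $254.30
Healthcare FSA: $120.96
Pre-tax total = $254.30 + $120.96 = $375.26
Taxable wages = $3,632.83 − $375.26 = $3,257.57
Federal tax withheld: $3,257.57 × 0.255 = $830.68
State disability insurance: $3,632.83 × 0.01 = $36.33
Vision plan: $120.83
Roth 401(k) contribution: $50.34
Life insurance premium: $166.99
Total deductions = $254.30 + $120.96 + $830.68 + $36.33 + $120.83 + $50.34 + $166.99 = $1,580.43
Net pay = $3,632.83 − $1,580.43 = $2,052.40

$2,052.40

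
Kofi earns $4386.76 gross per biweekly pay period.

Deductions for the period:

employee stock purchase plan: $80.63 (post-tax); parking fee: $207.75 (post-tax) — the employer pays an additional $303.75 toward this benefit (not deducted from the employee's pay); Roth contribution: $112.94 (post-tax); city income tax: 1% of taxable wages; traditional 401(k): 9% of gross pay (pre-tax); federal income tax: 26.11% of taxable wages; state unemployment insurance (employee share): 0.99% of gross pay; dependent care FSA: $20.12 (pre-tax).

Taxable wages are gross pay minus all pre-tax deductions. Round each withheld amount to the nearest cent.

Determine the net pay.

Traditional 401(k): $4386.76 × 0.09 = $394.81
Dependent care FSA: $20.12
Pre-tax total = $394.81 + $20.12 = $414.93
Taxable wages = $4386.76 − $414.93 = $3971.83
City income tax: $3971.83 × 0.01 = $39.72
Federal income tax: $3971.83 × 0.2611 = $1037.04
State unemployment insurance (employee share): $4386.76 × 0.0099 = $43.43
Roth contribution: $112.94
Employee stock purchase plan: $80.63
Parking fee: $207.75
(Employer's $303.75 toward parking fee is not withheld from the employee.)
Total deductions = $394.81 + $20.12 + $39.72 + $1037.04 + $43.43 + $112.94 + $80.63 + $207.75 = $1936.44
Net pay = $4386.76 − $1936.44 = $2450.32

$2450.32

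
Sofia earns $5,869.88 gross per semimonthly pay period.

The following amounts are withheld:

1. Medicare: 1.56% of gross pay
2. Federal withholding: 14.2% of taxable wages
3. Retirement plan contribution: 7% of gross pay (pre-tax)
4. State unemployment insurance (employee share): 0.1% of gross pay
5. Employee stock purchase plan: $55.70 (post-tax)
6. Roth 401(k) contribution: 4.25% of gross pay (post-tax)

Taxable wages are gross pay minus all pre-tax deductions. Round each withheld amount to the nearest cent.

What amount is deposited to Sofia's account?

Retirement plan contribution: $5,869.88 × 0.07 = $410.89
Taxable wages = $5,869.88 − $410.89 = $5,458.99
Federal withholding: $5,458.99 × 0.142 = $775.18
Medicare: $5,869.88 × 0.0156 = $91.57
State unemployment insurance (employee share): $5,869.88 × 0.001 = $5.87
Employee stock purchase plan: $55.70
Roth 401(k) contribution: $5,869.88 × 0.0425 = $249.47
Total deductions = $410.89 + $775.18 + $91.57 + $5.87 + $55.70 + $249.47 = $1,588.68
Net pay = $5,869.88 − $1,588.68 = $4,281.20

$4,281.20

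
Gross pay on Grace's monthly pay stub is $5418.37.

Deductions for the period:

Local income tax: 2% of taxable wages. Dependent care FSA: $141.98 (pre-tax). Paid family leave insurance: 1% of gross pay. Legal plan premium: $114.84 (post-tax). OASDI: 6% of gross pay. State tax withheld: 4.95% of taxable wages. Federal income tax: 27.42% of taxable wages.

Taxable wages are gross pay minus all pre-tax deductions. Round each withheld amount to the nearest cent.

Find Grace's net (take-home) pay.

$2968.77

Dependent care FSA: $141.98
Taxable wages = $5418.37 − $141.98 = $5276.39
Federal income tax: $5276.39 × 0.2742 = $1446.79
State tax withheld: $5276.39 × 0.0495 = $261.18
Local income tax: $5276.39 × 0.02 = $105.53
Paid family leave insurance: $5418.37 × 0.01 = $54.18
OASDI: $5418.37 × 0.06 = $325.10
Legal plan premium: $114.84
Total deductions = $141.98 + $1446.79 + $261.18 + $105.53 + $54.18 + $325.10 + $114.84 = $2449.60
Net pay = $5418.37 − $2449.60 = $2968.77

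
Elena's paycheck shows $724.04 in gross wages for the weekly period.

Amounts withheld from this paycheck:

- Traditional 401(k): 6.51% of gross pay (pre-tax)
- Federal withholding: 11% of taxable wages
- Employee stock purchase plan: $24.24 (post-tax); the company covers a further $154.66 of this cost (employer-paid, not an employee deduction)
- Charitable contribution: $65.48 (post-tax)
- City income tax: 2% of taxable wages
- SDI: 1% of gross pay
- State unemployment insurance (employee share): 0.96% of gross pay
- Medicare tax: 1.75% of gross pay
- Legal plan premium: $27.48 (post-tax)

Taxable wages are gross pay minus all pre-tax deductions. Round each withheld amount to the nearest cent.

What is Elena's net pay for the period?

$444.84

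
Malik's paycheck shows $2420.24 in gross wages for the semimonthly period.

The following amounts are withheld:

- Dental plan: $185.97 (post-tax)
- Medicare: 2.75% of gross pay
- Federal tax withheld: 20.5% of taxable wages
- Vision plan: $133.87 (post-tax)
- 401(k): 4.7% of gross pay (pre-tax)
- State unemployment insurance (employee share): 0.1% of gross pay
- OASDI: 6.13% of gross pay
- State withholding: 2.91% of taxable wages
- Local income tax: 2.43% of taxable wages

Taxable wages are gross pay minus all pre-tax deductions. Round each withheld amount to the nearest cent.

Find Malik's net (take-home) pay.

$1173.31

401(k): $2420.24 × 0.047 = $113.75
Taxable wages = $2420.24 − $113.75 = $2306.49
Federal tax withheld: $2306.49 × 0.205 = $472.83
State withholding: $2306.49 × 0.0291 = $67.12
Local income tax: $2306.49 × 0.0243 = $56.05
OASDI: $2420.24 × 0.0613 = $148.36
State unemployment insurance (employee share): $2420.24 × 0.001 = $2.42
Medicare: $2420.24 × 0.0275 = $66.56
Dental plan: $185.97
Vision plan: $133.87
Total deductions = $113.75 + $472.83 + $67.12 + $56.05 + $148.36 + $2.42 + $66.56 + $185.97 + $133.87 = $1246.93
Net pay = $2420.24 − $1246.93 = $1173.31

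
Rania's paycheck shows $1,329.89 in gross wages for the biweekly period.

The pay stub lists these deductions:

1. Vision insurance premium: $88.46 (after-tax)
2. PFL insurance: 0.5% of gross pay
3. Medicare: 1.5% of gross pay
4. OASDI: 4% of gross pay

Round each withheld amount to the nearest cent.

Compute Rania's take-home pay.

$1,161.63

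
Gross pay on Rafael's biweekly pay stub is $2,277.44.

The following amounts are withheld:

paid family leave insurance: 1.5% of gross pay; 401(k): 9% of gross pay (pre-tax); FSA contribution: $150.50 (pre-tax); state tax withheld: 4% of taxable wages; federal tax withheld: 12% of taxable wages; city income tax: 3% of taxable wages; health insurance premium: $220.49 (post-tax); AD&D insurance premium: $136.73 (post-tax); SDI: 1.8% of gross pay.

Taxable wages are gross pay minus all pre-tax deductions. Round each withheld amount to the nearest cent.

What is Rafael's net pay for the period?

$1,124.42

FSA contribution: $150.50
401(k): $2,277.44 × 0.09 = $204.97
Pre-tax total = $150.50 + $204.97 = $355.47
Taxable wages = $2,277.44 − $355.47 = $1,921.97
City income tax: $1,921.97 × 0.03 = $57.66
State tax withheld: $1,921.97 × 0.04 = $76.88
Federal tax withheld: $1,921.97 × 0.12 = $230.64
Paid family leave insurance: $2,277.44 × 0.015 = $34.16
SDI: $2,277.44 × 0.018 = $40.99
Health insurance premium: $220.49
AD&D insurance premium: $136.73
Total deductions = $150.50 + $204.97 + $57.66 + $76.88 + $230.64 + $34.16 + $40.99 + $220.49 + $136.73 = $1,153.02
Net pay = $2,277.44 − $1,153.02 = $1,124.42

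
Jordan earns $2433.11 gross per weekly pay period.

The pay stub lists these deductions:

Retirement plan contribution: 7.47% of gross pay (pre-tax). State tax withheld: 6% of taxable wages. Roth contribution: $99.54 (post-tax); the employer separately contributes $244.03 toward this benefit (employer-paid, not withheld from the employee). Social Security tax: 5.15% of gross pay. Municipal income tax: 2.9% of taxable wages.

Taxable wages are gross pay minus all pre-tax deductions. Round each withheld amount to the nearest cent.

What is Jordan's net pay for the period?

$1826.14

Retirement plan contribution: $2433.11 × 0.0747 = $181.75
Taxable wages = $2433.11 − $181.75 = $2251.36
Municipal income tax: $2251.36 × 0.029 = $65.29
State tax withheld: $2251.36 × 0.06 = $135.08
Social Security tax: $2433.11 × 0.0515 = $125.31
Roth contribution: $99.54
(Employer's $244.03 toward Roth contribution is not withheld from the employee.)
Total deductions = $181.75 + $65.29 + $135.08 + $125.31 + $99.54 = $606.97
Net pay = $2433.11 − $606.97 = $1826.14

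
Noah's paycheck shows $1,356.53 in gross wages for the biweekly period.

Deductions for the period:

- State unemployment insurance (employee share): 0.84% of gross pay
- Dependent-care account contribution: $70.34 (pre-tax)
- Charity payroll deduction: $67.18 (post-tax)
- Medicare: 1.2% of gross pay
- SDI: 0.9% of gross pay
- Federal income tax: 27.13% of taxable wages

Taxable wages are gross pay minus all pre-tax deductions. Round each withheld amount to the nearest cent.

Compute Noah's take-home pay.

$830.19

Dependent-care account contribution: $70.34
Taxable wages = $1,356.53 − $70.34 = $1,286.19
Federal income tax: $1,286.19 × 0.2713 = $348.94
Medicare: $1,356.53 × 0.012 = $16.28
SDI: $1,356.53 × 0.009 = $12.21
State unemployment insurance (employee share): $1,356.53 × 0.0084 = $11.39
Charity payroll deduction: $67.18
Total deductions = $70.34 + $348.94 + $16.28 + $12.21 + $11.39 + $67.18 = $526.34
Net pay = $1,356.53 − $526.34 = $830.19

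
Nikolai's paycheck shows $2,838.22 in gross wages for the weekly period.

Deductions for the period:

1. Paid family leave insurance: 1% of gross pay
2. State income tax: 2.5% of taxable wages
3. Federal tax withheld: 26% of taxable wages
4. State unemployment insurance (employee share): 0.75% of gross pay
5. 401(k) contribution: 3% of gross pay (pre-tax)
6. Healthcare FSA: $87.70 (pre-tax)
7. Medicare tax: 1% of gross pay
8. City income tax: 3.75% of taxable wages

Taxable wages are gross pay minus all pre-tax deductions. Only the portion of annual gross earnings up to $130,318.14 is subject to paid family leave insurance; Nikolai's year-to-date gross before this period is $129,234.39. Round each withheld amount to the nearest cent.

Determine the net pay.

Healthcare FSA: $87.70
401(k) contribution: $2,838.22 × 0.03 = $85.15
Pre-tax total = $87.70 + $85.15 = $172.85
Taxable wages = $2,838.22 − $172.85 = $2,665.37
State income tax: $2,665.37 × 0.025 = $66.63
Federal tax withheld: $2,665.37 × 0.26 = $693.00
City income tax: $2,665.37 × 0.0375 = $99.95
Medicare tax: $2,838.22 × 0.01 = $28.38
State unemployment insurance (employee share): $2,838.22 × 0.0075 = $21.29
Paid family leave insurance: only $130,318.14 − $129,234.39 = $1,083.75 of this check is subject → $1,083.75 × 0.01 = $10.84
Total deductions = $87.70 + $85.15 + $66.63 + $693.00 + $99.95 + $28.38 + $21.29 + $10.84 = $1,092.94
Net pay = $2,838.22 − $1,092.94 = $1,745.28

$1,745.28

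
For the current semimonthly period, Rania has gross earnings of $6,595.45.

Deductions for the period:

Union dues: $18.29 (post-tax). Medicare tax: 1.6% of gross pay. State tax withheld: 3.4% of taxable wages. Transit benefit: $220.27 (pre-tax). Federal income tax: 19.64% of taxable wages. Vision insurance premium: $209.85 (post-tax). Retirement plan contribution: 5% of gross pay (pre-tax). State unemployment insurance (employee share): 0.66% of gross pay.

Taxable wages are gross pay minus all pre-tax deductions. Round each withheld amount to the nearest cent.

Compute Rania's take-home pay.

$4,275.35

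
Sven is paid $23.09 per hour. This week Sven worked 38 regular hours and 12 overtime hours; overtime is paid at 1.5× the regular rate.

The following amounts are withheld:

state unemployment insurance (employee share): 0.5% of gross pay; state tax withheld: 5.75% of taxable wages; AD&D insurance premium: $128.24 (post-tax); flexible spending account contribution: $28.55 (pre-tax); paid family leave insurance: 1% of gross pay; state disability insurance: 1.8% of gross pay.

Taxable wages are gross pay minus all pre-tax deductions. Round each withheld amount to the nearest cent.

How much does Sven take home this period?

$1020.87

Regular pay: 38 × $23.09 = $877.42
Overtime pay: 12 × $23.09 × 1.5 = $415.62
Gross pay = $877.42 + $415.62 = $1293.04
Flexible spending account contribution: $28.55
Taxable wages = $1293.04 − $28.55 = $1264.49
State tax withheld: $1264.49 × 0.0575 = $72.71
Paid family leave insurance: $1293.04 × 0.01 = $12.93
State disability insurance: $1293.04 × 0.018 = $23.27
State unemployment insurance (employee share): $1293.04 × 0.005 = $6.47
AD&D insurance premium: $128.24
Total deductions = $28.55 + $72.71 + $12.93 + $23.27 + $6.47 + $128.24 = $272.17
Net pay = $1293.04 − $272.17 = $1020.87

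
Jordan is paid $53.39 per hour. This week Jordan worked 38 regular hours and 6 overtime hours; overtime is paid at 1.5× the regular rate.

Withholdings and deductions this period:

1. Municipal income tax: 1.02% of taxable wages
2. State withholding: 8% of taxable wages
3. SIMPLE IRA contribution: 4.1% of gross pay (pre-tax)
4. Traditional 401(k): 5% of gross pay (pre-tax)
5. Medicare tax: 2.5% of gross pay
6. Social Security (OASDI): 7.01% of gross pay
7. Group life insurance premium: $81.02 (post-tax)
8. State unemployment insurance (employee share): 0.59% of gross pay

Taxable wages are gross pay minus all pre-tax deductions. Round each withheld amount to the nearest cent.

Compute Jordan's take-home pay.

$1,740.77

Regular pay: 38 × $53.39 = $2,028.82
Overtime pay: 6 × $53.39 × 1.5 = $480.51
Gross pay = $2,028.82 + $480.51 = $2,509.33
SIMPLE IRA contribution: $2,509.33 × 0.041 = $102.88
Traditional 401(k): $2,509.33 × 0.05 = $125.47
Pre-tax total = $102.88 + $125.47 = $228.35
Taxable wages = $2,509.33 − $228.35 = $2,280.98
State withholding: $2,280.98 × 0.08 = $182.48
Municipal income tax: $2,280.98 × 0.0102 = $23.27
Social Security (OASDI): $2,509.33 × 0.0701 = $175.90
State unemployment insurance (employee share): $2,509.33 × 0.0059 = $14.81
Medicare tax: $2,509.33 × 0.025 = $62.73
Group life insurance premium: $81.02
Total deductions = $102.88 + $125.47 + $182.48 + $23.27 + $175.90 + $14.81 + $62.73 + $81.02 = $768.56
Net pay = $2,509.33 − $768.56 = $1,740.77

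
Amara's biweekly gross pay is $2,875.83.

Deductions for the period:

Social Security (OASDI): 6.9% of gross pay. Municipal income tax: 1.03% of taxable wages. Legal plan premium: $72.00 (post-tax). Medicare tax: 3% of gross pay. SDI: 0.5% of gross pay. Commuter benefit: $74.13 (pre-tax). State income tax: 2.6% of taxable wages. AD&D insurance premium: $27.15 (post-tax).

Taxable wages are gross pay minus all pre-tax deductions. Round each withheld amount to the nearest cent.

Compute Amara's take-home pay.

Commuter benefit: $74.13
Taxable wages = $2,875.83 − $74.13 = $2,801.70
Municipal income tax: $2,801.70 × 0.0103 = $28.86
State income tax: $2,801.70 × 0.026 = $72.84
Medicare tax: $2,875.83 × 0.03 = $86.27
Social Security (OASDI): $2,875.83 × 0.069 = $198.43
SDI: $2,875.83 × 0.005 = $14.38
Legal plan premium: $72.00
AD&D insurance premium: $27.15
Total deductions = $74.13 + $28.86 + $72.84 + $86.27 + $198.43 + $14.38 + $72.00 + $27.15 = $574.06
Net pay = $2,875.83 − $574.06 = $2,301.77

$2,301.77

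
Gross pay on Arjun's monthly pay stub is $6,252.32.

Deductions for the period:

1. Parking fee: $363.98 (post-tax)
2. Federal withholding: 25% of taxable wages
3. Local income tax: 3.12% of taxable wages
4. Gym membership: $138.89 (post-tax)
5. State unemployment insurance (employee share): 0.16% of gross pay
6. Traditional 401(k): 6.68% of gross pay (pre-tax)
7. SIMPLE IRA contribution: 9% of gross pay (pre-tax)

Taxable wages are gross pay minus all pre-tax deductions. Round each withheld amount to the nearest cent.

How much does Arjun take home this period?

$3,276.61

SIMPLE IRA contribution: $6,252.32 × 0.09 = $562.71
Traditional 401(k): $6,252.32 × 0.0668 = $417.65
Pre-tax total = $562.71 + $417.65 = $980.36
Taxable wages = $6,252.32 − $980.36 = $5,271.96
Local income tax: $5,271.96 × 0.0312 = $164.49
Federal withholding: $5,271.96 × 0.25 = $1,317.99
State unemployment insurance (employee share): $6,252.32 × 0.0016 = $10.00
Parking fee: $363.98
Gym membership: $138.89
Total deductions = $562.71 + $417.65 + $164.49 + $1,317.99 + $10.00 + $363.98 + $138.89 = $2,975.71
Net pay = $6,252.32 − $2,975.71 = $3,276.61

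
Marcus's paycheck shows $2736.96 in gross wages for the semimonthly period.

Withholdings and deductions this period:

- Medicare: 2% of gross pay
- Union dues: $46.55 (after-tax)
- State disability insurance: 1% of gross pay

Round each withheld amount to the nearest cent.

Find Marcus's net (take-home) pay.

$2608.30

Medicare: $2736.96 × 0.02 = $54.74
State disability insurance: $2736.96 × 0.01 = $27.37
Union dues: $46.55
Total deductions = $54.74 + $27.37 + $46.55 = $128.66
Net pay = $2736.96 − $128.66 = $2608.30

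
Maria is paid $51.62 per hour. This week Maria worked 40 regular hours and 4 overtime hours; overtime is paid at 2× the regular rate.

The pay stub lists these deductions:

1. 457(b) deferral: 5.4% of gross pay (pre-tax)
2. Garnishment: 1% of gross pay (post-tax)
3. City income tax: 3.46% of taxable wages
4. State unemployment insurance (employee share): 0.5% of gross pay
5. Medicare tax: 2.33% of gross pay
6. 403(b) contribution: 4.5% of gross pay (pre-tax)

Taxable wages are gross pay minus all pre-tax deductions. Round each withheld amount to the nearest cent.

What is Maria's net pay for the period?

$2060.32

Regular pay: 40 × $51.62 = $2064.80
Overtime pay: 4 × $51.62 × 2 = $412.96
Gross pay = $2064.80 + $412.96 = $2477.76
403(b) contribution: $2477.76 × 0.045 = $111.50
457(b) deferral: $2477.76 × 0.054 = $133.80
Pre-tax total = $111.50 + $133.80 = $245.30
Taxable wages = $2477.76 − $245.30 = $2232.46
City income tax: $2232.46 × 0.0346 = $77.24
Medicare tax: $2477.76 × 0.0233 = $57.73
State unemployment insurance (employee share): $2477.76 × 0.005 = $12.39
Garnishment: $2477.76 × 0.01 = $24.78
Total deductions = $111.50 + $133.80 + $77.24 + $57.73 + $12.39 + $24.78 = $417.44
Net pay = $2477.76 − $417.44 = $2060.32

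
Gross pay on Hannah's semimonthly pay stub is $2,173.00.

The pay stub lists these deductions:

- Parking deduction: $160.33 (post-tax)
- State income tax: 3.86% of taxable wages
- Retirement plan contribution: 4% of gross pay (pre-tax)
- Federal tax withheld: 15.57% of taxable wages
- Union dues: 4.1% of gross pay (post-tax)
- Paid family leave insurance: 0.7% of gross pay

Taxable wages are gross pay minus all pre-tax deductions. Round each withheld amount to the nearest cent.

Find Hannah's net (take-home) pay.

Retirement plan contribution: $2,173.00 × 0.04 = $86.92
Taxable wages = $2,173.00 − $86.92 = $2,086.08
Federal tax withheld: $2,086.08 × 0.1557 = $324.80
State income tax: $2,086.08 × 0.0386 = $80.52
Paid family leave insurance: $2,173.00 × 0.007 = $15.21
Parking deduction: $160.33
Union dues: $2,173.00 × 0.041 = $89.09
Total deductions = $86.92 + $324.80 + $80.52 + $15.21 + $160.33 + $89.09 = $756.87
Net pay = $2,173.00 − $756.87 = $1,416.13

$1,416.13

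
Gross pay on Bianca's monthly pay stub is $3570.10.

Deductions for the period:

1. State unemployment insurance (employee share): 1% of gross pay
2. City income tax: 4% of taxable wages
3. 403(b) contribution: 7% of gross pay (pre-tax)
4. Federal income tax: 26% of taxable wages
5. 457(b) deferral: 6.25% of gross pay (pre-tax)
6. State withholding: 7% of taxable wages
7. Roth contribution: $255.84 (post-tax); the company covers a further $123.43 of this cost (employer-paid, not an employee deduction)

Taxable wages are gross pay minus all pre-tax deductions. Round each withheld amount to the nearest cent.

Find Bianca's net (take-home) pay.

$1659.61

403(b) contribution: $3570.10 × 0.07 = $249.91
457(b) deferral: $3570.10 × 0.0625 = $223.13
Pre-tax total = $249.91 + $223.13 = $473.04
Taxable wages = $3570.10 − $473.04 = $3097.06
Federal income tax: $3097.06 × 0.26 = $805.24
State withholding: $3097.06 × 0.07 = $216.79
City income tax: $3097.06 × 0.04 = $123.88
State unemployment insurance (employee share): $3570.10 × 0.01 = $35.70
Roth contribution: $255.84
(Employer's $123.43 toward Roth contribution is not withheld from the employee.)
Total deductions = $249.91 + $223.13 + $805.24 + $216.79 + $123.88 + $35.70 + $255.84 = $1910.49
Net pay = $3570.10 − $1910.49 = $1659.61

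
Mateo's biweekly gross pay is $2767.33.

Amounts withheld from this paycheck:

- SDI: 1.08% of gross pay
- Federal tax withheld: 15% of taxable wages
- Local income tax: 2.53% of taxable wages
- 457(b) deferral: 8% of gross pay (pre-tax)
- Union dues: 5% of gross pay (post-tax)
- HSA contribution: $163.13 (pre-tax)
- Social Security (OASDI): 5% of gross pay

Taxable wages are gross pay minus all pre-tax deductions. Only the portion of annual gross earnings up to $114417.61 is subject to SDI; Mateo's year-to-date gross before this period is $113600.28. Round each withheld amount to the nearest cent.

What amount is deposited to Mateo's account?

HSA contribution: $163.13
457(b) deferral: $2767.33 × 0.08 = $221.39
Pre-tax total = $163.13 + $221.39 = $384.52
Taxable wages = $2767.33 − $384.52 = $2382.81
Federal tax withheld: $2382.81 × 0.15 = $357.42
Local income tax: $2382.81 × 0.0253 = $60.29
SDI: only $114417.61 − $113600.28 = $817.33 of this check is subject → $817.33 × 0.0108 = $8.83
Social Security (OASDI): $2767.33 × 0.05 = $138.37
Union dues: $2767.33 × 0.05 = $138.37
Total deductions = $163.13 + $221.39 + $357.42 + $60.29 + $8.83 + $138.37 + $138.37 = $1087.80
Net pay = $2767.33 − $1087.80 = $1679.53

$1679.53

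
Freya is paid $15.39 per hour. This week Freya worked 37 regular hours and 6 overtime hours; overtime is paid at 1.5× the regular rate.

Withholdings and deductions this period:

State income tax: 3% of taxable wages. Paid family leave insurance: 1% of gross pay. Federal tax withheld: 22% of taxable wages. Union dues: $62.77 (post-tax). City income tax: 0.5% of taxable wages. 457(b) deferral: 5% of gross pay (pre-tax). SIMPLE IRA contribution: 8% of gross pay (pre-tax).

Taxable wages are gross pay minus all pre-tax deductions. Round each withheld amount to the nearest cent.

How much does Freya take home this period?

$388.99

Regular pay: 37 × $15.39 = $569.43
Overtime pay: 6 × $15.39 × 1.5 = $138.51
Gross pay = $569.43 + $138.51 = $707.94
SIMPLE IRA contribution: $707.94 × 0.08 = $56.64
457(b) deferral: $707.94 × 0.05 = $35.40
Pre-tax total = $56.64 + $35.40 = $92.04
Taxable wages = $707.94 − $92.04 = $615.90
City income tax: $615.90 × 0.005 = $3.08
State income tax: $615.90 × 0.03 = $18.48
Federal tax withheld: $615.90 × 0.22 = $135.50
Paid family leave insurance: $707.94 × 0.01 = $7.08
Union dues: $62.77
Total deductions = $56.64 + $35.40 + $3.08 + $18.48 + $135.50 + $7.08 + $62.77 = $318.95
Net pay = $707.94 − $318.95 = $388.99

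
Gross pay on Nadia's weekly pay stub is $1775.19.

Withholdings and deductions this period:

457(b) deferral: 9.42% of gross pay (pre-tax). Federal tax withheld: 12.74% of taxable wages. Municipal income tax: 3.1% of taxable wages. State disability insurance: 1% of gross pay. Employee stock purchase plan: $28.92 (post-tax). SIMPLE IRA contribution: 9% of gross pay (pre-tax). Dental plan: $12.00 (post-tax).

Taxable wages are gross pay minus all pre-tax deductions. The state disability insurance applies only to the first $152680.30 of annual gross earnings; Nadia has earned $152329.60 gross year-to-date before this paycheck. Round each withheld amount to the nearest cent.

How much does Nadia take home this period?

SIMPLE IRA contribution: $1775.19 × 0.09 = $159.77
457(b) deferral: $1775.19 × 0.0942 = $167.22
Pre-tax total = $159.77 + $167.22 = $326.99
Taxable wages = $1775.19 − $326.99 = $1448.20
Federal tax withheld: $1448.20 × 0.1274 = $184.50
Municipal income tax: $1448.20 × 0.031 = $44.89
State disability insurance: only $152680.30 − $152329.60 = $350.70 of this check is subject → $350.70 × 0.01 = $3.51
Dental plan: $12.00
Employee stock purchase plan: $28.92
Total deductions = $159.77 + $167.22 + $184.50 + $44.89 + $3.51 + $12.00 + $28.92 = $600.81
Net pay = $1775.19 − $600.81 = $1174.38

$1174.38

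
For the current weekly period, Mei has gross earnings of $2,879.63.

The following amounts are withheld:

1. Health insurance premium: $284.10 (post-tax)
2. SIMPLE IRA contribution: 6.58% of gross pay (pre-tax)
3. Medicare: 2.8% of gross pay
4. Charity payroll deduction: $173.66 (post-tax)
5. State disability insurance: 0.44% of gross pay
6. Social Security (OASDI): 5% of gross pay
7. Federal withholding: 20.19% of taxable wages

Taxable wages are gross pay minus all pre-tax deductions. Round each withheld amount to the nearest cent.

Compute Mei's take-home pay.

SIMPLE IRA contribution: $2,879.63 × 0.0658 = $189.48
Taxable wages = $2,879.63 − $189.48 = $2,690.15
Federal withholding: $2,690.15 × 0.2019 = $543.14
State disability insurance: $2,879.63 × 0.0044 = $12.67
Social Security (OASDI): $2,879.63 × 0.05 = $143.98
Medicare: $2,879.63 × 0.028 = $80.63
Charity payroll deduction: $173.66
Health insurance premium: $284.10
Total deductions = $189.48 + $543.14 + $12.67 + $143.98 + $80.63 + $173.66 + $284.10 = $1,427.66
Net pay = $2,879.63 − $1,427.66 = $1,451.97

$1,451.97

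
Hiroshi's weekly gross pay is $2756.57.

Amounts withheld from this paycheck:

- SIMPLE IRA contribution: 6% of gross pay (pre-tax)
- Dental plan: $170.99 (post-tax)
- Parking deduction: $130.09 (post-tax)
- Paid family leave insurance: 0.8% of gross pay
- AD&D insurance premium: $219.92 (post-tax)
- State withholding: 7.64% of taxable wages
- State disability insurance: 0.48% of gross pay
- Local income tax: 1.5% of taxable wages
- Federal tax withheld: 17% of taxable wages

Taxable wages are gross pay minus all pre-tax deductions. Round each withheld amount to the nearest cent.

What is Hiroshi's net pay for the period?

SIMPLE IRA contribution: $2756.57 × 0.06 = $165.39
Taxable wages = $2756.57 − $165.39 = $2591.18
Local income tax: $2591.18 × 0.015 = $38.87
Federal tax withheld: $2591.18 × 0.17 = $440.50
State withholding: $2591.18 × 0.0764 = $197.97
State disability insurance: $2756.57 × 0.0048 = $13.23
Paid family leave insurance: $2756.57 × 0.008 = $22.05
Dental plan: $170.99
AD&D insurance premium: $219.92
Parking deduction: $130.09
Total deductions = $165.39 + $38.87 + $440.50 + $197.97 + $13.23 + $22.05 + $170.99 + $219.92 + $130.09 = $1399.01
Net pay = $2756.57 − $1399.01 = $1357.56

$1357.56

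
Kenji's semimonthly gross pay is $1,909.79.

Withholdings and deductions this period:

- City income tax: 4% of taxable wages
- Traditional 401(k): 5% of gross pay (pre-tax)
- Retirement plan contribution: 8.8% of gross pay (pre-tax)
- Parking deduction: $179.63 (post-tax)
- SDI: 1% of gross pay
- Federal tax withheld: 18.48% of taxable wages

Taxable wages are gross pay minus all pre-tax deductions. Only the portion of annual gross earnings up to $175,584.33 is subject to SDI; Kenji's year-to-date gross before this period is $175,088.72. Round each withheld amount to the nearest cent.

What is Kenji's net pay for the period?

$1,091.57

Retirement plan contribution: $1,909.79 × 0.088 = $168.06
Traditional 401(k): $1,909.79 × 0.05 = $95.49
Pre-tax total = $168.06 + $95.49 = $263.55
Taxable wages = $1,909.79 − $263.55 = $1,646.24
Federal tax withheld: $1,646.24 × 0.1848 = $304.23
City income tax: $1,646.24 × 0.04 = $65.85
SDI: only $175,584.33 − $175,088.72 = $495.61 of this check is subject → $495.61 × 0.01 = $4.96
Parking deduction: $179.63
Total deductions = $168.06 + $95.49 + $304.23 + $65.85 + $4.96 + $179.63 = $818.22
Net pay = $1,909.79 − $818.22 = $1,091.57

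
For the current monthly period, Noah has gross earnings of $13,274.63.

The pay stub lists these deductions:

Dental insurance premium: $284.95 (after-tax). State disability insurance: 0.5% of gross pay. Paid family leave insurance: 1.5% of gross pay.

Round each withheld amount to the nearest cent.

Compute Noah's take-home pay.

State disability insurance: $13,274.63 × 0.005 = $66.37
Paid family leave insurance: $13,274.63 × 0.015 = $199.12
Dental insurance premium: $284.95
Total deductions = $66.37 + $199.12 + $284.95 = $550.44
Net pay = $13,274.63 − $550.44 = $12,724.19

$12,724.19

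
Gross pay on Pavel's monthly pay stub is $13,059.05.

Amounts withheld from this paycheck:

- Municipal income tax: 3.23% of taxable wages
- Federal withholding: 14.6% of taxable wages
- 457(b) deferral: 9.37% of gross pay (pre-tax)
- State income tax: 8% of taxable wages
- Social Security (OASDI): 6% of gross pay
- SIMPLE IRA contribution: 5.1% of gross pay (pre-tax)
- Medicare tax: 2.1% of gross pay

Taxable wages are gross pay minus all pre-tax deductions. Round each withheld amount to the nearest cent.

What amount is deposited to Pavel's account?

$7,226.58

457(b) deferral: $13,059.05 × 0.0937 = $1,223.63
SIMPLE IRA contribution: $13,059.05 × 0.051 = $666.01
Pre-tax total = $1,223.63 + $666.01 = $1,889.64
Taxable wages = $13,059.05 − $1,889.64 = $11,169.41
Municipal income tax: $11,169.41 × 0.0323 = $360.77
State income tax: $11,169.41 × 0.08 = $893.55
Federal withholding: $11,169.41 × 0.146 = $1,630.73
Social Security (OASDI): $13,059.05 × 0.06 = $783.54
Medicare tax: $13,059.05 × 0.021 = $274.24
Total deductions = $1,223.63 + $666.01 + $360.77 + $893.55 + $1,630.73 + $783.54 + $274.24 = $5,832.47
Net pay = $13,059.05 − $5,832.47 = $7,226.58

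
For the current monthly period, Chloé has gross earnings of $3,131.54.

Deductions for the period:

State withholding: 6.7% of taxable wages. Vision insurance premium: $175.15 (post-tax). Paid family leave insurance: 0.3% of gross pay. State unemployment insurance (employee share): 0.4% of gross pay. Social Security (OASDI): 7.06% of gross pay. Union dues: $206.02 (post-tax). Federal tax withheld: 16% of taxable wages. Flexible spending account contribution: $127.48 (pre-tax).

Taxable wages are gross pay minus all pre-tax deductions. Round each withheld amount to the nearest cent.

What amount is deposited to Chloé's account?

Flexible spending account contribution: $127.48
Taxable wages = $3,131.54 − $127.48 = $3,004.06
State withholding: $3,004.06 × 0.067 = $201.27
Federal tax withheld: $3,004.06 × 0.16 = $480.65
Paid family leave insurance: $3,131.54 × 0.003 = $9.39
Social Security (OASDI): $3,131.54 × 0.0706 = $221.09
State unemployment insurance (employee share): $3,131.54 × 0.004 = $12.53
Vision insurance premium: $175.15
Union dues: $206.02
Total deductions = $127.48 + $201.27 + $480.65 + $9.39 + $221.09 + $12.53 + $175.15 + $206.02 = $1,433.58
Net pay = $3,131.54 − $1,433.58 = $1,697.96

$1,697.96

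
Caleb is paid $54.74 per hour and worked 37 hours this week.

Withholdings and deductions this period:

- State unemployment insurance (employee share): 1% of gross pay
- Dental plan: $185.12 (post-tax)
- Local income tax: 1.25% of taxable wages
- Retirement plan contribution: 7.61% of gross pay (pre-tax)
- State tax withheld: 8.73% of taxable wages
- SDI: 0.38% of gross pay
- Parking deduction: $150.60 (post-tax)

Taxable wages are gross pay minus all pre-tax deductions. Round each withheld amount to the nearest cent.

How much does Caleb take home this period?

$1,320.83

Gross pay: 37 × $54.74 = $2,025.38
Retirement plan contribution: $2,025.38 × 0.0761 = $154.13
Taxable wages = $2,025.38 − $154.13 = $1,871.25
State tax withheld: $1,871.25 × 0.0873 = $163.36
Local income tax: $1,871.25 × 0.0125 = $23.39
State unemployment insurance (employee share): $2,025.38 × 0.01 = $20.25
SDI: $2,025.38 × 0.0038 = $7.70
Dental plan: $185.12
Parking deduction: $150.60
Total deductions = $154.13 + $163.36 + $23.39 + $20.25 + $7.70 + $185.12 + $150.60 = $704.55
Net pay = $2,025.38 − $704.55 = $1,320.83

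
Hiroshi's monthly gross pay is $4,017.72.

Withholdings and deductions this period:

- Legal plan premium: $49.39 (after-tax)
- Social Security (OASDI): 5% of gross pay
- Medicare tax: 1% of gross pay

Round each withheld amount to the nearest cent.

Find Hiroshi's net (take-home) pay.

$3,727.26

Social Security (OASDI): $4,017.72 × 0.05 = $200.89
Medicare tax: $4,017.72 × 0.01 = $40.18
Legal plan premium: $49.39
Total deductions = $200.89 + $40.18 + $49.39 = $290.46
Net pay = $4,017.72 − $290.46 = $3,727.26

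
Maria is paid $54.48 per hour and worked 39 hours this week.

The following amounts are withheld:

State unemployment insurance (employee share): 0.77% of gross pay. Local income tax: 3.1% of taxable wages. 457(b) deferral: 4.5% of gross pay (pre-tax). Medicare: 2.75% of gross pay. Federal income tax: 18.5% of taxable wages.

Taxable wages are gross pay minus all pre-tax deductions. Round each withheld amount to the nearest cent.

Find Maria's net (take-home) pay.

$1,516.03

Gross pay: 39 × $54.48 = $2,124.72
457(b) deferral: $2,124.72 × 0.045 = $95.61
Taxable wages = $2,124.72 − $95.61 = $2,029.11
Federal income tax: $2,029.11 × 0.185 = $375.39
Local income tax: $2,029.11 × 0.031 = $62.90
State unemployment insurance (employee share): $2,124.72 × 0.0077 = $16.36
Medicare: $2,124.72 × 0.0275 = $58.43
Total deductions = $95.61 + $375.39 + $62.90 + $16.36 + $58.43 = $608.69
Net pay = $2,124.72 − $608.69 = $1,516.03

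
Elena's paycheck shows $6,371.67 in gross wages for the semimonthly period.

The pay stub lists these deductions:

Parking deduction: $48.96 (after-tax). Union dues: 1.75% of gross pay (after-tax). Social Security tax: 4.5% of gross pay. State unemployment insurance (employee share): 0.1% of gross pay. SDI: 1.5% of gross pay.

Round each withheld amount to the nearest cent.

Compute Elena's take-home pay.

$5,822.53

SDI: $6,371.67 × 0.015 = $95.58
Social Security tax: $6,371.67 × 0.045 = $286.73
State unemployment insurance (employee share): $6,371.67 × 0.001 = $6.37
Parking deduction: $48.96
Union dues: $6,371.67 × 0.0175 = $111.50
Total deductions = $95.58 + $286.73 + $6.37 + $48.96 + $111.50 = $549.14
Net pay = $6,371.67 − $549.14 = $5,822.53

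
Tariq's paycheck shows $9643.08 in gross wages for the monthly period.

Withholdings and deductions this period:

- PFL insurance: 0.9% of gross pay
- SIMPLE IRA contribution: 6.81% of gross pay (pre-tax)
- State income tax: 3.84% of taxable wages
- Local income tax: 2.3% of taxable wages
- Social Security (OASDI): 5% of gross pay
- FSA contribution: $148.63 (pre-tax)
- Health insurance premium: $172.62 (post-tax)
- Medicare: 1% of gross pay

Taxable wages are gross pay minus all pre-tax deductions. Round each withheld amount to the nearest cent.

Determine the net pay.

FSA contribution: $148.63
SIMPLE IRA contribution: $9643.08 × 0.0681 = $656.69
Pre-tax total = $148.63 + $656.69 = $805.32
Taxable wages = $9643.08 − $805.32 = $8837.76
State income tax: $8837.76 × 0.0384 = $339.37
Local income tax: $8837.76 × 0.023 = $203.27
Medicare: $9643.08 × 0.01 = $96.43
PFL insurance: $9643.08 × 0.009 = $86.79
Social Security (OASDI): $9643.08 × 0.05 = $482.15
Health insurance premium: $172.62
Total deductions = $148.63 + $656.69 + $339.37 + $203.27 + $96.43 + $86.79 + $482.15 + $172.62 = $2185.95
Net pay = $9643.08 − $2185.95 = $7457.13

$7457.13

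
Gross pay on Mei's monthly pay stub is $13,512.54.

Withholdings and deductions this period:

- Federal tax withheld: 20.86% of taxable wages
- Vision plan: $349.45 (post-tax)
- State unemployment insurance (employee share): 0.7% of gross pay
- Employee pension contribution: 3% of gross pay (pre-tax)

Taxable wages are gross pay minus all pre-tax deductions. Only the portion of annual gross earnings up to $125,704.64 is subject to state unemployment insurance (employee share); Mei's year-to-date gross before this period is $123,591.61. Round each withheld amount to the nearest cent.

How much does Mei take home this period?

$10,008.77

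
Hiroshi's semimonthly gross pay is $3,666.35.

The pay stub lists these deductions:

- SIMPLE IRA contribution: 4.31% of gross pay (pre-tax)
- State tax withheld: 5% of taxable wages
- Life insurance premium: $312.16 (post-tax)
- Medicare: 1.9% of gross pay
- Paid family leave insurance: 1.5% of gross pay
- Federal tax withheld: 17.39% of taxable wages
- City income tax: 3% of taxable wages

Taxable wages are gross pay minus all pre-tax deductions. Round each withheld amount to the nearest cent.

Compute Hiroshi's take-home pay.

SIMPLE IRA contribution: $3,666.35 × 0.0431 = $158.02
Taxable wages = $3,666.35 − $158.02 = $3,508.33
City income tax: $3,508.33 × 0.03 = $105.25
State tax withheld: $3,508.33 × 0.05 = $175.42
Federal tax withheld: $3,508.33 × 0.1739 = $610.10
Paid family leave insurance: $3,666.35 × 0.015 = $55.00
Medicare: $3,666.35 × 0.019 = $69.66
Life insurance premium: $312.16
Total deductions = $158.02 + $105.25 + $175.42 + $610.10 + $55.00 + $69.66 + $312.16 = $1,485.61
Net pay = $3,666.35 − $1,485.61 = $2,180.74

$2,180.74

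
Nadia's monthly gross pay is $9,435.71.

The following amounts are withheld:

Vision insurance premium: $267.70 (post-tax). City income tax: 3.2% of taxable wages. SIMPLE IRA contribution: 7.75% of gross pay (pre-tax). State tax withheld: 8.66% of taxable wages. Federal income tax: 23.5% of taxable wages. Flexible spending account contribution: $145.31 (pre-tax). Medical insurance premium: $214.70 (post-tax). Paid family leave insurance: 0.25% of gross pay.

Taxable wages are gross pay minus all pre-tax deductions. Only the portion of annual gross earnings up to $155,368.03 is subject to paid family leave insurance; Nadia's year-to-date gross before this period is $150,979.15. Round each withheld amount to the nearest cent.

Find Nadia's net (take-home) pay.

$5,039.25

SIMPLE IRA contribution: $9,435.71 × 0.0775 = $731.27
Flexible spending account contribution: $145.31
Pre-tax total = $731.27 + $145.31 = $876.58
Taxable wages = $9,435.71 − $876.58 = $8,559.13
City income tax: $8,559.13 × 0.032 = $273.89
State tax withheld: $8,559.13 × 0.0866 = $741.22
Federal income tax: $8,559.13 × 0.235 = $2,011.40
Paid family leave insurance: only $155,368.03 − $150,979.15 = $4,388.88 of this check is subject → $4,388.88 × 0.0025 = $10.97
Medical insurance premium: $214.70
Vision insurance premium: $267.70
Total deductions = $731.27 + $145.31 + $273.89 + $741.22 + $2,011.40 + $10.97 + $214.70 + $267.70 = $4,396.46
Net pay = $9,435.71 − $4,396.46 = $5,039.25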